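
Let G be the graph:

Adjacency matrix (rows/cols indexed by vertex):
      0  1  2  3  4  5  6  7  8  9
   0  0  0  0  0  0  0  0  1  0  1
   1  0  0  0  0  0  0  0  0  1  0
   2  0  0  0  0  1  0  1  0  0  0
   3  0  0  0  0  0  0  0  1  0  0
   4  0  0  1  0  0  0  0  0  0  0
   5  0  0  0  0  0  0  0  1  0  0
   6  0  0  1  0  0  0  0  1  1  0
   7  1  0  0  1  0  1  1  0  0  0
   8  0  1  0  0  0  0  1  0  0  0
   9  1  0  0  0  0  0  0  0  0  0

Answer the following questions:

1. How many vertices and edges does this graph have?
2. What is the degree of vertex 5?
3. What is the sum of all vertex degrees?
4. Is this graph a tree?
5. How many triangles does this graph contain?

Count: 10 vertices, 9 edges.
Vertex 5 has neighbors [7], degree = 1.
Handshaking lemma: 2 * 9 = 18.
A graph is a tree iff it is connected and has exactly n-1 edges. This graph is connected (all 10 vertices in one component) and has 10-1 = 9 edges. It is a tree.
Number of triangles = 0.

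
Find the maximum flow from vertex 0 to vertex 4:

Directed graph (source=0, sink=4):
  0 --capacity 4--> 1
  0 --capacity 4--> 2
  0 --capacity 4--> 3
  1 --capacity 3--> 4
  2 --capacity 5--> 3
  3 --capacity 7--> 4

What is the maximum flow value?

Computing max flow:
  Flow on (0->1): 3/4
  Flow on (0->2): 3/4
  Flow on (0->3): 4/4
  Flow on (1->4): 3/3
  Flow on (2->3): 3/5
  Flow on (3->4): 7/7
Maximum flow = 10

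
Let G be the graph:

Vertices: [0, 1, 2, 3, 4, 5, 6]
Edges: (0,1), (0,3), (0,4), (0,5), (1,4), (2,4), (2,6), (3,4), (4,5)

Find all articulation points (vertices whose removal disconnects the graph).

An articulation point is a vertex whose removal disconnects the graph.
Articulation points: [2, 4]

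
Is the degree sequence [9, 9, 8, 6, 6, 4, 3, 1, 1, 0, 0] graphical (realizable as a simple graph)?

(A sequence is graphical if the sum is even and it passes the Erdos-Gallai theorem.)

Sum of degrees = 47. Sum is odd, so the sequence is NOT graphical.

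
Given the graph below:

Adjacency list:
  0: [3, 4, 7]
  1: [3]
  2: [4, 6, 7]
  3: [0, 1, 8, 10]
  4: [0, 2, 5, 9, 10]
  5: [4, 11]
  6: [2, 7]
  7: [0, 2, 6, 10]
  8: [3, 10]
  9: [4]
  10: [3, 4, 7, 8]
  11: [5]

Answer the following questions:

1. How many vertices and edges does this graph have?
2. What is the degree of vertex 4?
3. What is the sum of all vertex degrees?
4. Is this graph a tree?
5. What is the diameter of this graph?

Count: 12 vertices, 16 edges.
Vertex 4 has neighbors [0, 2, 5, 9, 10], degree = 5.
Handshaking lemma: 2 * 16 = 32.
A tree on 12 vertices has 11 edges. This graph has 16 edges (5 extra). Not a tree.
Diameter (longest shortest path) = 5.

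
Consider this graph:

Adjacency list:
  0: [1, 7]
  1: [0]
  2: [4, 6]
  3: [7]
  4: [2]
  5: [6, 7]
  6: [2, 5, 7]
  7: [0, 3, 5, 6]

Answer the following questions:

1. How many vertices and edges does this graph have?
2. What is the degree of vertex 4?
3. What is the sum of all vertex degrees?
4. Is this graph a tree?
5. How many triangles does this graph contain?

Count: 8 vertices, 8 edges.
Vertex 4 has neighbors [2], degree = 1.
Handshaking lemma: 2 * 8 = 16.
A tree on 8 vertices has 7 edges. This graph has 8 edges (1 extra). Not a tree.
Number of triangles = 1.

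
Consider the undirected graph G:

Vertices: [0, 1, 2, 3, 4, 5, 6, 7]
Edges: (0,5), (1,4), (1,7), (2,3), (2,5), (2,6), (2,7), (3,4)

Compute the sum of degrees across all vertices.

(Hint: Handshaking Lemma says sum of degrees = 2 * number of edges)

Count edges: 8 edges.
By Handshaking Lemma: sum of degrees = 2 * 8 = 16.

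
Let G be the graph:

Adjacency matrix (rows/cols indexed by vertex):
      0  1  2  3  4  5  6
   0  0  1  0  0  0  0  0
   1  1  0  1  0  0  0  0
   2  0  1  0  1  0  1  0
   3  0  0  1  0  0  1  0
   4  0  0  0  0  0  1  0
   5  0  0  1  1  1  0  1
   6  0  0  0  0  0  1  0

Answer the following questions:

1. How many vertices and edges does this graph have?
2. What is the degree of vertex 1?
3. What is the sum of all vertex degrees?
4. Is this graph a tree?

Count: 7 vertices, 7 edges.
Vertex 1 has neighbors [0, 2], degree = 2.
Handshaking lemma: 2 * 7 = 14.
A tree on 7 vertices has 6 edges. This graph has 7 edges (1 extra). Not a tree.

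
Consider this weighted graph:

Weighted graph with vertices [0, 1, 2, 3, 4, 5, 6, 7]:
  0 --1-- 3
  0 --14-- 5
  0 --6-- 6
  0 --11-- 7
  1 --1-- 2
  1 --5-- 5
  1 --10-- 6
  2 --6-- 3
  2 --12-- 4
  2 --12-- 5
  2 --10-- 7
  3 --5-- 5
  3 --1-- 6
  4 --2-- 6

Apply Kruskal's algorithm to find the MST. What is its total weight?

Applying Kruskal's algorithm (sort edges by weight, add if no cycle):
  Add (0,3) w=1
  Add (1,2) w=1
  Add (3,6) w=1
  Add (4,6) w=2
  Add (1,5) w=5
  Add (3,5) w=5
  Skip (0,6) w=6 (creates cycle)
  Skip (2,3) w=6 (creates cycle)
  Skip (1,6) w=10 (creates cycle)
  Add (2,7) w=10
  Skip (0,7) w=11 (creates cycle)
  Skip (2,4) w=12 (creates cycle)
  Skip (2,5) w=12 (creates cycle)
  Skip (0,5) w=14 (creates cycle)
MST weight = 25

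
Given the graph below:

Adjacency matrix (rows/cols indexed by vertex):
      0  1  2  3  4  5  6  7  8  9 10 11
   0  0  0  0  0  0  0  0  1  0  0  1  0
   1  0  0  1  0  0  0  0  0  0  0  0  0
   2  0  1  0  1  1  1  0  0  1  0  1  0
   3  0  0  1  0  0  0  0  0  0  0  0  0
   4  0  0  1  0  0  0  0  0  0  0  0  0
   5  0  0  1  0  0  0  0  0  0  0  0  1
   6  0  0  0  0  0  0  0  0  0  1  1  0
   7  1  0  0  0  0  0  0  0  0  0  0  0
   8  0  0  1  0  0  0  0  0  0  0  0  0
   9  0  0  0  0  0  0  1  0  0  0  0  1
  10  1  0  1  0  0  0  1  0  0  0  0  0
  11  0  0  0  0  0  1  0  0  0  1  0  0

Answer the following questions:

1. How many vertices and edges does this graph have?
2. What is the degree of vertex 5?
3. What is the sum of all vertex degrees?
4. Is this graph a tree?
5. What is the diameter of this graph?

Count: 12 vertices, 12 edges.
Vertex 5 has neighbors [2, 11], degree = 2.
Handshaking lemma: 2 * 12 = 24.
A tree on 12 vertices has 11 edges. This graph has 12 edges (1 extra). Not a tree.
Diameter (longest shortest path) = 5.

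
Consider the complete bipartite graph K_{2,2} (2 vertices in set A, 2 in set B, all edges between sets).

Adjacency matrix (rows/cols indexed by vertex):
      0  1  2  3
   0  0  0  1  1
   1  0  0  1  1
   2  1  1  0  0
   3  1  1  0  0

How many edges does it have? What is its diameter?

K_{2,2} has 2 * 2 = 4 edges.
Any vertex reaches any opposite-side vertex in 1 step; same-side vertices reach in 2 steps via any opposite-side vertex.
Diameter = 2.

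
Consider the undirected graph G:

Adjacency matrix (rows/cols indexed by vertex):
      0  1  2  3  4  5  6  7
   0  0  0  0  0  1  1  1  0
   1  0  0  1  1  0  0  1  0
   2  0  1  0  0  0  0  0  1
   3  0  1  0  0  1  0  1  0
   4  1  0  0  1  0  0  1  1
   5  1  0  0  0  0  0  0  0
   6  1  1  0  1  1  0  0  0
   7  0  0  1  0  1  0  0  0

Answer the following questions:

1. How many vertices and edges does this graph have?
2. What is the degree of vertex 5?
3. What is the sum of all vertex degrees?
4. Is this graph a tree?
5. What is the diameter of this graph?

Count: 8 vertices, 11 edges.
Vertex 5 has neighbors [0], degree = 1.
Handshaking lemma: 2 * 11 = 22.
A tree on 8 vertices has 7 edges. This graph has 11 edges (4 extra). Not a tree.
Diameter (longest shortest path) = 4.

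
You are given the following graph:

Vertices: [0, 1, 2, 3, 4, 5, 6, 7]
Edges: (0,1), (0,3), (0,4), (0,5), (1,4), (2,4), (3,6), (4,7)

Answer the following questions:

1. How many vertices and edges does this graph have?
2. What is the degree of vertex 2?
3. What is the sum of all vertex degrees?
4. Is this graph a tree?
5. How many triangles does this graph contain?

Count: 8 vertices, 8 edges.
Vertex 2 has neighbors [4], degree = 1.
Handshaking lemma: 2 * 8 = 16.
A tree on 8 vertices has 7 edges. This graph has 8 edges (1 extra). Not a tree.
Number of triangles = 1.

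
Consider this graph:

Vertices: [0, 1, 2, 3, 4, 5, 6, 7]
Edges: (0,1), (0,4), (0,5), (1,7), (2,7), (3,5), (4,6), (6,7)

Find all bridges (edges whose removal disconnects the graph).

A bridge is an edge whose removal increases the number of connected components.
Bridges found: (0,5), (2,7), (3,5)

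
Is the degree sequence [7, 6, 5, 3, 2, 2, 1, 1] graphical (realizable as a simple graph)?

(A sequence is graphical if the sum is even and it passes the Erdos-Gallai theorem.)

Sum of degrees = 27. Sum is odd, so the sequence is NOT graphical.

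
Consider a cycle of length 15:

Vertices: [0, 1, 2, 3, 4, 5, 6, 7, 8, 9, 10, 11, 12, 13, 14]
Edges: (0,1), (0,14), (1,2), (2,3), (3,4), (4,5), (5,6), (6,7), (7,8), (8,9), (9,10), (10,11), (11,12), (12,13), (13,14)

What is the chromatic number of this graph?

This is an odd cycle (C_15). Odd cycles are not bipartite (any 2-coloring forces two adjacent vertices to match), and 3 colors suffice.
Chromatic number = 3.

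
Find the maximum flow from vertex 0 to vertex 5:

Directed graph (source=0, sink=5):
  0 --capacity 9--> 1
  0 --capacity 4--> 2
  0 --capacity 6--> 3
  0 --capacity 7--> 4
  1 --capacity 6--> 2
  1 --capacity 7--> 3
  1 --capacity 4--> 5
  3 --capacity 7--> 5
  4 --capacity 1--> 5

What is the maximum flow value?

Computing max flow:
  Flow on (0->1): 9/9
  Flow on (0->3): 2/6
  Flow on (0->4): 1/7
  Flow on (1->3): 5/7
  Flow on (1->5): 4/4
  Flow on (3->5): 7/7
  Flow on (4->5): 1/1
Maximum flow = 12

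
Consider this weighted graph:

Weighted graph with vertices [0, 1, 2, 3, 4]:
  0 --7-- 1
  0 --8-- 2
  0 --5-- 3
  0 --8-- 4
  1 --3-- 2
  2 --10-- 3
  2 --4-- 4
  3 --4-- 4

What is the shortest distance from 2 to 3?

Using Dijkstra's algorithm from vertex 2:
Shortest path: 2 -> 4 -> 3
Total weight: 4 + 4 = 8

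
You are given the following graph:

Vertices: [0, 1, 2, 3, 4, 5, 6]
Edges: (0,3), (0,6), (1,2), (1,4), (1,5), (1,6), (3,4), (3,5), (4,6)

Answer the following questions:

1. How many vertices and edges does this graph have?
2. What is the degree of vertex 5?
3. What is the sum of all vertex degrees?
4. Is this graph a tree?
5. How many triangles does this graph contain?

Count: 7 vertices, 9 edges.
Vertex 5 has neighbors [1, 3], degree = 2.
Handshaking lemma: 2 * 9 = 18.
A tree on 7 vertices has 6 edges. This graph has 9 edges (3 extra). Not a tree.
Number of triangles = 1.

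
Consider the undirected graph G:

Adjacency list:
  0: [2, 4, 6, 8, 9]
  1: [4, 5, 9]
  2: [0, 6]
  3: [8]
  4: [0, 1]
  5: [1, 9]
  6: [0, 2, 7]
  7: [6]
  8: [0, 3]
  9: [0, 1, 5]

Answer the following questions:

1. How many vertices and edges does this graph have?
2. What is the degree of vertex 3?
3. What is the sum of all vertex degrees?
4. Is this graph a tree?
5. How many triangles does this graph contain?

Count: 10 vertices, 12 edges.
Vertex 3 has neighbors [8], degree = 1.
Handshaking lemma: 2 * 12 = 24.
A tree on 10 vertices has 9 edges. This graph has 12 edges (3 extra). Not a tree.
Number of triangles = 2.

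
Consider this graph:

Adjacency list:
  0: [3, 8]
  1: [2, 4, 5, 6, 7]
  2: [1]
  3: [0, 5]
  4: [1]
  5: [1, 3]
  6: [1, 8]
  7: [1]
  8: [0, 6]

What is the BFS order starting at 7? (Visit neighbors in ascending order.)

BFS from vertex 7 (neighbors processed in ascending order):
Visit order: 7, 1, 2, 4, 5, 6, 3, 8, 0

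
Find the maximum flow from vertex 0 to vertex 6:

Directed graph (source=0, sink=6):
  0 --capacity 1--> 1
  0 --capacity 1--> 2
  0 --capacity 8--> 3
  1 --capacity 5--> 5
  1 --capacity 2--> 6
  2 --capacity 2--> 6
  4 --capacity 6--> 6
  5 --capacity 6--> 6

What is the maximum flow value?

Computing max flow:
  Flow on (0->1): 1/1
  Flow on (0->2): 1/1
  Flow on (1->6): 1/2
  Flow on (2->6): 1/2
Maximum flow = 2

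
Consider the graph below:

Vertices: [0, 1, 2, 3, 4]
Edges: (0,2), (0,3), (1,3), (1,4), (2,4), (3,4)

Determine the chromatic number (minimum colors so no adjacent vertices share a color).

The graph has a maximum clique of size 3 (lower bound on chromatic number).
A valid 3-coloring: {0: 1, 1: 2, 2: 0, 3: 0, 4: 1}.
Chromatic number = 3.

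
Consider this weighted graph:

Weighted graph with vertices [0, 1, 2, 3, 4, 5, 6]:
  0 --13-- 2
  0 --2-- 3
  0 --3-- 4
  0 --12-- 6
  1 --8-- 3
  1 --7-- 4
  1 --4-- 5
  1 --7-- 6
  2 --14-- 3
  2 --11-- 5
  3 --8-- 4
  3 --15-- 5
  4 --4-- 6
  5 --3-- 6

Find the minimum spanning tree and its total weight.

Applying Kruskal's algorithm (sort edges by weight, add if no cycle):
  Add (0,3) w=2
  Add (0,4) w=3
  Add (5,6) w=3
  Add (1,5) w=4
  Add (4,6) w=4
  Skip (1,4) w=7 (creates cycle)
  Skip (1,6) w=7 (creates cycle)
  Skip (1,3) w=8 (creates cycle)
  Skip (3,4) w=8 (creates cycle)
  Add (2,5) w=11
  Skip (0,6) w=12 (creates cycle)
  Skip (0,2) w=13 (creates cycle)
  Skip (2,3) w=14 (creates cycle)
  Skip (3,5) w=15 (creates cycle)
MST weight = 27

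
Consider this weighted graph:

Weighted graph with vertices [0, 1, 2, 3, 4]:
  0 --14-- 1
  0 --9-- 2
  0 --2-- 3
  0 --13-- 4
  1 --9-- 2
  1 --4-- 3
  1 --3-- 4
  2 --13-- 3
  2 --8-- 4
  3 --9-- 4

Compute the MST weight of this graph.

Applying Kruskal's algorithm (sort edges by weight, add if no cycle):
  Add (0,3) w=2
  Add (1,4) w=3
  Add (1,3) w=4
  Add (2,4) w=8
  Skip (0,2) w=9 (creates cycle)
  Skip (1,2) w=9 (creates cycle)
  Skip (3,4) w=9 (creates cycle)
  Skip (0,4) w=13 (creates cycle)
  Skip (2,3) w=13 (creates cycle)
  Skip (0,1) w=14 (creates cycle)
MST weight = 17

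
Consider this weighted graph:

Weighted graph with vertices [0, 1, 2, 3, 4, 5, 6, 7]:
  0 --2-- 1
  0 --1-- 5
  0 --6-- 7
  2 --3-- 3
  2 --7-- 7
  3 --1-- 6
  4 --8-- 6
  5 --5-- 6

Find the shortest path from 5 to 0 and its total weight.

Using Dijkstra's algorithm from vertex 5:
Shortest path: 5 -> 0
Total weight: 1 = 1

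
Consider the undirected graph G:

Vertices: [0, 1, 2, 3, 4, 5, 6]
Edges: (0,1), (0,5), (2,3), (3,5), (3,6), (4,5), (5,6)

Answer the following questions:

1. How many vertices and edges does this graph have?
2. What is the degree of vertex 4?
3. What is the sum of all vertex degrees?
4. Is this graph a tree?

Count: 7 vertices, 7 edges.
Vertex 4 has neighbors [5], degree = 1.
Handshaking lemma: 2 * 7 = 14.
A tree on 7 vertices has 6 edges. This graph has 7 edges (1 extra). Not a tree.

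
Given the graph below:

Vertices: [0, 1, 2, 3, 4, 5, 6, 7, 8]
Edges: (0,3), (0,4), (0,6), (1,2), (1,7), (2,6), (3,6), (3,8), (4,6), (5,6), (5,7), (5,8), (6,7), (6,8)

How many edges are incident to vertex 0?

Vertex 0 has neighbors [3, 4, 6], so deg(0) = 3.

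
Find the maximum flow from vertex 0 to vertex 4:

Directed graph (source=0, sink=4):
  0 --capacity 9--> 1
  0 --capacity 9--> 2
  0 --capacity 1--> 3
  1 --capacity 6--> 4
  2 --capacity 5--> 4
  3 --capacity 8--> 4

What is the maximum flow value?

Computing max flow:
  Flow on (0->1): 6/9
  Flow on (0->2): 5/9
  Flow on (0->3): 1/1
  Flow on (1->4): 6/6
  Flow on (2->4): 5/5
  Flow on (3->4): 1/8
Maximum flow = 12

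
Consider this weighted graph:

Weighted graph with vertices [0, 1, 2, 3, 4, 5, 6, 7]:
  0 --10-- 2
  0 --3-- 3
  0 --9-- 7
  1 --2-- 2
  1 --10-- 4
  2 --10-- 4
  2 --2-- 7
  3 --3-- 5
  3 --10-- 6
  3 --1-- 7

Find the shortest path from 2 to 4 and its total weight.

Using Dijkstra's algorithm from vertex 2:
Shortest path: 2 -> 4
Total weight: 10 = 10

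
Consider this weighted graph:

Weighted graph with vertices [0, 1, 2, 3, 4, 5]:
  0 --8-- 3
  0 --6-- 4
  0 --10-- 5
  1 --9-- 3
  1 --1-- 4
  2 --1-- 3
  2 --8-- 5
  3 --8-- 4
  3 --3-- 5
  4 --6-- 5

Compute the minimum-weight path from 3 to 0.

Using Dijkstra's algorithm from vertex 3:
Shortest path: 3 -> 0
Total weight: 8 = 8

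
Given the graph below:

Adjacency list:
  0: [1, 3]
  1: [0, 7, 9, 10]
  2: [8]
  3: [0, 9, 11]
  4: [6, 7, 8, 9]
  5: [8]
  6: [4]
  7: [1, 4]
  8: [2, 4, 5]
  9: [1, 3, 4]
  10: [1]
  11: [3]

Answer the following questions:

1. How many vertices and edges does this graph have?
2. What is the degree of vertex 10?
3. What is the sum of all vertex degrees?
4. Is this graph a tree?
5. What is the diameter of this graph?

Count: 12 vertices, 13 edges.
Vertex 10 has neighbors [1], degree = 1.
Handshaking lemma: 2 * 13 = 26.
A tree on 12 vertices has 11 edges. This graph has 13 edges (2 extra). Not a tree.
Diameter (longest shortest path) = 5.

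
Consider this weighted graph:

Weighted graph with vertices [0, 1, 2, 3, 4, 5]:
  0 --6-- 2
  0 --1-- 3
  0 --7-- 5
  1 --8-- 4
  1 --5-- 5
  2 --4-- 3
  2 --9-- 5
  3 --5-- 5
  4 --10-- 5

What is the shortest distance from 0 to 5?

Using Dijkstra's algorithm from vertex 0:
Shortest path: 0 -> 3 -> 5
Total weight: 1 + 5 = 6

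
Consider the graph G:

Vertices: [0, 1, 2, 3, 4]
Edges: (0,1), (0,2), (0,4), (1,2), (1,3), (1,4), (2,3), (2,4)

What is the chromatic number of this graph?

The graph has a maximum clique of size 4 (lower bound on chromatic number).
A valid 4-coloring: {0: 2, 1: 0, 2: 1, 3: 2, 4: 3}.
Chromatic number = 4.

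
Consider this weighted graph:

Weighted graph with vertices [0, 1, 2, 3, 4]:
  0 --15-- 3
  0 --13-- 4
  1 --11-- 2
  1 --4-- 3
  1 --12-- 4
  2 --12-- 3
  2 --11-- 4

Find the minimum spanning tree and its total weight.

Applying Kruskal's algorithm (sort edges by weight, add if no cycle):
  Add (1,3) w=4
  Add (1,2) w=11
  Add (2,4) w=11
  Skip (1,4) w=12 (creates cycle)
  Skip (2,3) w=12 (creates cycle)
  Add (0,4) w=13
  Skip (0,3) w=15 (creates cycle)
MST weight = 39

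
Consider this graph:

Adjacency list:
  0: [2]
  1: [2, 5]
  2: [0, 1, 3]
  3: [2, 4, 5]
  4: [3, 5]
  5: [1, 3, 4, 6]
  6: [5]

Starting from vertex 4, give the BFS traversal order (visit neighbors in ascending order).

BFS from vertex 4 (neighbors processed in ascending order):
Visit order: 4, 3, 5, 2, 1, 6, 0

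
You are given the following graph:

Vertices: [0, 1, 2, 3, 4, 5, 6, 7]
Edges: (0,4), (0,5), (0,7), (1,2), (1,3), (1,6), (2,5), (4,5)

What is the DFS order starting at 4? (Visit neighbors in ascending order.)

DFS from vertex 4 (neighbors processed in ascending order):
Visit order: 4, 0, 5, 2, 1, 3, 6, 7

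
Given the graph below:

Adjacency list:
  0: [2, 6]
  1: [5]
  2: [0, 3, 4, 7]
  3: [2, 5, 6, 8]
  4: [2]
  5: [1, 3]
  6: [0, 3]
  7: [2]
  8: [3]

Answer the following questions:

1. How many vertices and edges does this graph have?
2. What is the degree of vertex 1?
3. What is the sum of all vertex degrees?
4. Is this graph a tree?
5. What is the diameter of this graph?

Count: 9 vertices, 9 edges.
Vertex 1 has neighbors [5], degree = 1.
Handshaking lemma: 2 * 9 = 18.
A tree on 9 vertices has 8 edges. This graph has 9 edges (1 extra). Not a tree.
Diameter (longest shortest path) = 4.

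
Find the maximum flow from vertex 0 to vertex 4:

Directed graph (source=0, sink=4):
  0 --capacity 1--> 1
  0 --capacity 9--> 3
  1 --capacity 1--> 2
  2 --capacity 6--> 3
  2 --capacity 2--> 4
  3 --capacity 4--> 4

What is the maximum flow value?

Computing max flow:
  Flow on (0->1): 1/1
  Flow on (0->3): 4/9
  Flow on (1->2): 1/1
  Flow on (2->4): 1/2
  Flow on (3->4): 4/4
Maximum flow = 5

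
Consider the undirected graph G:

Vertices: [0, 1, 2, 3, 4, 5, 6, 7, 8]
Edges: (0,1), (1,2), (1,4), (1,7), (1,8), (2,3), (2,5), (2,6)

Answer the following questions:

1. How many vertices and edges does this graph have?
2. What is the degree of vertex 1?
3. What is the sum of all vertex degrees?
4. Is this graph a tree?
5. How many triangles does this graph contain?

Count: 9 vertices, 8 edges.
Vertex 1 has neighbors [0, 2, 4, 7, 8], degree = 5.
Handshaking lemma: 2 * 8 = 16.
A graph is a tree iff it is connected and has exactly n-1 edges. This graph is connected (all 9 vertices in one component) and has 9-1 = 8 edges. It is a tree.
Number of triangles = 0.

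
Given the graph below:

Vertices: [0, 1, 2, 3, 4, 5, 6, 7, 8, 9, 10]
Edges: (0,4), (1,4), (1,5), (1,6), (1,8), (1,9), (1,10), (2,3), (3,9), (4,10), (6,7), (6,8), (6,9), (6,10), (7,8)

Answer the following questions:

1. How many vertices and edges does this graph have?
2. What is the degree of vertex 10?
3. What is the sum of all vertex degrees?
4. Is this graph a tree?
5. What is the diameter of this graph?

Count: 11 vertices, 15 edges.
Vertex 10 has neighbors [1, 4, 6], degree = 3.
Handshaking lemma: 2 * 15 = 30.
A tree on 11 vertices has 10 edges. This graph has 15 edges (5 extra). Not a tree.
Diameter (longest shortest path) = 5.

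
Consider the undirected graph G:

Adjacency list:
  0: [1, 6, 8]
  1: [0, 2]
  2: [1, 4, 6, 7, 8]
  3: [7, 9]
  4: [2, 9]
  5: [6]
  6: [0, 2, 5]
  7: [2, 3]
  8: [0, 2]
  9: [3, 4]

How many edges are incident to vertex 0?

Vertex 0 has neighbors [1, 6, 8], so deg(0) = 3.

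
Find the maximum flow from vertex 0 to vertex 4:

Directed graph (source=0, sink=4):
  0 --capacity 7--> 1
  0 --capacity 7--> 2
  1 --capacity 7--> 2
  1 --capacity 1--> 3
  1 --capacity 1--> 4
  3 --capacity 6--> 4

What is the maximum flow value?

Computing max flow:
  Flow on (0->1): 2/7
  Flow on (1->3): 1/1
  Flow on (1->4): 1/1
  Flow on (3->4): 1/6
Maximum flow = 2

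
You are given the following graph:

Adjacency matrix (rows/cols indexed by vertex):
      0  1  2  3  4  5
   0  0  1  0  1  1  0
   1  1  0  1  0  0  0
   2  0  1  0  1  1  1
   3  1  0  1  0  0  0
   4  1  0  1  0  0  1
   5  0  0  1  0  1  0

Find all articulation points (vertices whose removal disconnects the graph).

No articulation points. The graph is biconnected.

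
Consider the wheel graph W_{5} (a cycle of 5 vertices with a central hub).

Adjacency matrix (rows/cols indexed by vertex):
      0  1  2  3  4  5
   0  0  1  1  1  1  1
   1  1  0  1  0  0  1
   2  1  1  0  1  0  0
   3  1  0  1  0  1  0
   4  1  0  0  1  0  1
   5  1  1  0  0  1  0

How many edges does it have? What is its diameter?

Wheel graph W_{5}: 5 cycle edges + 5 spoke edges = 10 edges.
The hub is distance 1 from all cycle vertices. Max distance between cycle vertices through hub is 2.
Diameter = 2.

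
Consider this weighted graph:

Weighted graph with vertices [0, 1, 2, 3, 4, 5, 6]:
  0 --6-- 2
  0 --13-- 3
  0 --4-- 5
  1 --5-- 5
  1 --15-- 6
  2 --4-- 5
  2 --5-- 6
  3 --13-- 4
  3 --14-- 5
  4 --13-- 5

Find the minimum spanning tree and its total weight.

Applying Kruskal's algorithm (sort edges by weight, add if no cycle):
  Add (0,5) w=4
  Add (2,5) w=4
  Add (1,5) w=5
  Add (2,6) w=5
  Skip (0,2) w=6 (creates cycle)
  Add (0,3) w=13
  Add (3,4) w=13
  Skip (4,5) w=13 (creates cycle)
  Skip (3,5) w=14 (creates cycle)
  Skip (1,6) w=15 (creates cycle)
MST weight = 44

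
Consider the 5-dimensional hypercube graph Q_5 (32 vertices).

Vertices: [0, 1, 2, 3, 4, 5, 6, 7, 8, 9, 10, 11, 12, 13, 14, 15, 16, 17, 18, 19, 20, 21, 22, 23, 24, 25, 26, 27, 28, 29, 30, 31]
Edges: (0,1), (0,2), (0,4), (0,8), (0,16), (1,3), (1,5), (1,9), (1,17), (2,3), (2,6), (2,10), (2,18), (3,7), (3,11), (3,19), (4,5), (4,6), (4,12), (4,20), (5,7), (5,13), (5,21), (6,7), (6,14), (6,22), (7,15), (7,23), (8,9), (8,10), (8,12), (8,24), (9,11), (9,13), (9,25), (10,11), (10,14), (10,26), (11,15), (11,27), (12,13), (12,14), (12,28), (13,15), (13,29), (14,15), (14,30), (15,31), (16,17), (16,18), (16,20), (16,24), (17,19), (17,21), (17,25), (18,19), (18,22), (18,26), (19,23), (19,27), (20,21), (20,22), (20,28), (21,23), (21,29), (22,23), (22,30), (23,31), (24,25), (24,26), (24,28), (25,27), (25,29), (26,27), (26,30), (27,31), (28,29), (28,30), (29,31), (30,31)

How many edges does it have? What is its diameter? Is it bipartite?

The 5-dimensional hypercube Q_5 has 32 vertices and each vertex has degree 5.
Total edges = 32 * 5 / 2 = 80.
Diameter = 5 (max Hamming distance between binary labels).
Hypercubes are bipartite (partition by parity of binary representation).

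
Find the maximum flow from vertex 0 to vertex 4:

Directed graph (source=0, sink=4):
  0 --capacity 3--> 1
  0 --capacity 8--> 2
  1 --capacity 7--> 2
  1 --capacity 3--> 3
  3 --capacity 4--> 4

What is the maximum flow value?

Computing max flow:
  Flow on (0->1): 3/3
  Flow on (1->3): 3/3
  Flow on (3->4): 3/4
Maximum flow = 3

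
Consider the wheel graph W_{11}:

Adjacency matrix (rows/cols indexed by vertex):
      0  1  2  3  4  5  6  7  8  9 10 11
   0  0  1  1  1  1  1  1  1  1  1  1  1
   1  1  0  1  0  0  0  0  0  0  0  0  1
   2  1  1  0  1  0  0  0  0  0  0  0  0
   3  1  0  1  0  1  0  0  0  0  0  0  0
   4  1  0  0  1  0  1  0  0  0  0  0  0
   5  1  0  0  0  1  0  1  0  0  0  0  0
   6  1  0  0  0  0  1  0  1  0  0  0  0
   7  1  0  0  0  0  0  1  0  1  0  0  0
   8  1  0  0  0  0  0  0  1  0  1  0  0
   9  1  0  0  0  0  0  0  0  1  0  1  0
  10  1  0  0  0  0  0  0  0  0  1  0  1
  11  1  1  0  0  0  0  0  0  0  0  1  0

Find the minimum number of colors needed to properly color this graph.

W_{11} = C_{11} plus a hub adjacent to every cycle vertex.
The outer cycle needs 3 colors (odd cycle); the hub is adjacent to all of them so needs a fresh color.
Chromatic number = 3 + 1 = 4.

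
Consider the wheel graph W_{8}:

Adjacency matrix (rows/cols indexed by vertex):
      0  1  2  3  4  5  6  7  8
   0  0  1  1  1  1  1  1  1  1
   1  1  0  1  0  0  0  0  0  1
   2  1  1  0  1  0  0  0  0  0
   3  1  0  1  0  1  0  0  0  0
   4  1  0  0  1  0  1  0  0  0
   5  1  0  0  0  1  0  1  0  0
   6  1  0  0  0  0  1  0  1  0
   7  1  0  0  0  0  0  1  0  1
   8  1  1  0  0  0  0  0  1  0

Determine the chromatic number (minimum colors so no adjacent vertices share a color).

W_{8} = C_{8} plus a hub adjacent to every cycle vertex.
The outer cycle needs 2 colors (even cycle); the hub is adjacent to all of them so needs a fresh color.
Chromatic number = 2 + 1 = 3.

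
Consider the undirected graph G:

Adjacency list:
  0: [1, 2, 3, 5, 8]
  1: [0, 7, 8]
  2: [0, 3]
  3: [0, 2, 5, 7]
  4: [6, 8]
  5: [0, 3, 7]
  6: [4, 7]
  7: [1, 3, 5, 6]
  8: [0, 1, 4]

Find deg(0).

Vertex 0 has neighbors [1, 2, 3, 5, 8], so deg(0) = 5.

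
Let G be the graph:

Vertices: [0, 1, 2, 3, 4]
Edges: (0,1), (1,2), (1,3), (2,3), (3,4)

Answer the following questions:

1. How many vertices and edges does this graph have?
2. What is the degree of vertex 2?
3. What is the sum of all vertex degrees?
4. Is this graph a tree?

Count: 5 vertices, 5 edges.
Vertex 2 has neighbors [1, 3], degree = 2.
Handshaking lemma: 2 * 5 = 10.
A tree on 5 vertices has 4 edges. This graph has 5 edges (1 extra). Not a tree.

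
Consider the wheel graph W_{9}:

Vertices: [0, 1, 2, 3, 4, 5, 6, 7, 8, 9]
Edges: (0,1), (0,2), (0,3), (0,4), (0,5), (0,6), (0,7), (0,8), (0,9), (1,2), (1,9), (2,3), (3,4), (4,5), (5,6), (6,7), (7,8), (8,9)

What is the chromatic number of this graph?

W_{9} = C_{9} plus a hub adjacent to every cycle vertex.
The outer cycle needs 3 colors (odd cycle); the hub is adjacent to all of them so needs a fresh color.
Chromatic number = 3 + 1 = 4.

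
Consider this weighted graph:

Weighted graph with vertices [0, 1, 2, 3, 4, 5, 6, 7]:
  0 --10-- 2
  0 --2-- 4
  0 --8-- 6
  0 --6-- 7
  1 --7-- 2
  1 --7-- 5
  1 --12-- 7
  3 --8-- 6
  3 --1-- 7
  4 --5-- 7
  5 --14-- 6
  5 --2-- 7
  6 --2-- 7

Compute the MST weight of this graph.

Applying Kruskal's algorithm (sort edges by weight, add if no cycle):
  Add (3,7) w=1
  Add (0,4) w=2
  Add (5,7) w=2
  Add (6,7) w=2
  Add (4,7) w=5
  Skip (0,7) w=6 (creates cycle)
  Add (1,2) w=7
  Add (1,5) w=7
  Skip (0,6) w=8 (creates cycle)
  Skip (3,6) w=8 (creates cycle)
  Skip (0,2) w=10 (creates cycle)
  Skip (1,7) w=12 (creates cycle)
  Skip (5,6) w=14 (creates cycle)
MST weight = 26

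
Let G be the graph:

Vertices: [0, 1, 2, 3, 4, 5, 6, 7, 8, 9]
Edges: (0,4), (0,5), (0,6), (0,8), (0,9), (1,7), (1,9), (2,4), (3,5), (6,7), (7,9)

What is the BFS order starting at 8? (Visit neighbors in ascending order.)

BFS from vertex 8 (neighbors processed in ascending order):
Visit order: 8, 0, 4, 5, 6, 9, 2, 3, 7, 1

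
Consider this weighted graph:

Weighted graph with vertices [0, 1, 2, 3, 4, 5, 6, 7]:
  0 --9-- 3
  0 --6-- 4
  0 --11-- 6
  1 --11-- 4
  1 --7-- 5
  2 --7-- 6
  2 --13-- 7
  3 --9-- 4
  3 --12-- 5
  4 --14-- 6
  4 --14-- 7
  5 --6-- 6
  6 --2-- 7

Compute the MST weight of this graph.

Applying Kruskal's algorithm (sort edges by weight, add if no cycle):
  Add (6,7) w=2
  Add (0,4) w=6
  Add (5,6) w=6
  Add (1,5) w=7
  Add (2,6) w=7
  Add (0,3) w=9
  Skip (3,4) w=9 (creates cycle)
  Add (0,6) w=11
  Skip (1,4) w=11 (creates cycle)
  Skip (3,5) w=12 (creates cycle)
  Skip (2,7) w=13 (creates cycle)
  Skip (4,6) w=14 (creates cycle)
  Skip (4,7) w=14 (creates cycle)
MST weight = 48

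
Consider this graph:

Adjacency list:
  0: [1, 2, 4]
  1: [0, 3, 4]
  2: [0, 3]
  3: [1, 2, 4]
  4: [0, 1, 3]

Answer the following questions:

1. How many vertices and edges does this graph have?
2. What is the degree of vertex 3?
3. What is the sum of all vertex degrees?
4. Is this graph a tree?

Count: 5 vertices, 7 edges.
Vertex 3 has neighbors [1, 2, 4], degree = 3.
Handshaking lemma: 2 * 7 = 14.
A tree on 5 vertices has 4 edges. This graph has 7 edges (3 extra). Not a tree.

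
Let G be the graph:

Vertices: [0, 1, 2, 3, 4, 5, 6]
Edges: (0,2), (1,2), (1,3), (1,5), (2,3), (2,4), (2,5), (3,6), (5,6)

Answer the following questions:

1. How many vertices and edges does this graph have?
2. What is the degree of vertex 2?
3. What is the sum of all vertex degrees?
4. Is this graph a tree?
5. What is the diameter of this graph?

Count: 7 vertices, 9 edges.
Vertex 2 has neighbors [0, 1, 3, 4, 5], degree = 5.
Handshaking lemma: 2 * 9 = 18.
A tree on 7 vertices has 6 edges. This graph has 9 edges (3 extra). Not a tree.
Diameter (longest shortest path) = 3.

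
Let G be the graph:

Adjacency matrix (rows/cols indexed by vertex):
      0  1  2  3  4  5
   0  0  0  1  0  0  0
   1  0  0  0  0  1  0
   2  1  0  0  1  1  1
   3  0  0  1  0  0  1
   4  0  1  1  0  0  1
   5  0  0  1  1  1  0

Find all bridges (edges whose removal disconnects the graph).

A bridge is an edge whose removal increases the number of connected components.
Bridges found: (0,2), (1,4)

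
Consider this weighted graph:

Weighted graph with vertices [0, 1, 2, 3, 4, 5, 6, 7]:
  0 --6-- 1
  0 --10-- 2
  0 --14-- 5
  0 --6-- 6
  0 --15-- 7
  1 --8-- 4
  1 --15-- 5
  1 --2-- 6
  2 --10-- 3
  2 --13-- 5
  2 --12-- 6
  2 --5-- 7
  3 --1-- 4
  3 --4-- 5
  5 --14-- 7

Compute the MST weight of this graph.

Applying Kruskal's algorithm (sort edges by weight, add if no cycle):
  Add (3,4) w=1
  Add (1,6) w=2
  Add (3,5) w=4
  Add (2,7) w=5
  Add (0,1) w=6
  Skip (0,6) w=6 (creates cycle)
  Add (1,4) w=8
  Add (0,2) w=10
  Skip (2,3) w=10 (creates cycle)
  Skip (2,6) w=12 (creates cycle)
  Skip (2,5) w=13 (creates cycle)
  Skip (0,5) w=14 (creates cycle)
  Skip (5,7) w=14 (creates cycle)
  Skip (0,7) w=15 (creates cycle)
  Skip (1,5) w=15 (creates cycle)
MST weight = 36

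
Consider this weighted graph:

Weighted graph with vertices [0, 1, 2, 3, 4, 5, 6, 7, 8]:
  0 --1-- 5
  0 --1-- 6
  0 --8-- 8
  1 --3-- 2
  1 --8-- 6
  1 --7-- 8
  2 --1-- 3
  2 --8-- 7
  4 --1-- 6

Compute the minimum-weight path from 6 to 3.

Using Dijkstra's algorithm from vertex 6:
Shortest path: 6 -> 1 -> 2 -> 3
Total weight: 8 + 3 + 1 = 12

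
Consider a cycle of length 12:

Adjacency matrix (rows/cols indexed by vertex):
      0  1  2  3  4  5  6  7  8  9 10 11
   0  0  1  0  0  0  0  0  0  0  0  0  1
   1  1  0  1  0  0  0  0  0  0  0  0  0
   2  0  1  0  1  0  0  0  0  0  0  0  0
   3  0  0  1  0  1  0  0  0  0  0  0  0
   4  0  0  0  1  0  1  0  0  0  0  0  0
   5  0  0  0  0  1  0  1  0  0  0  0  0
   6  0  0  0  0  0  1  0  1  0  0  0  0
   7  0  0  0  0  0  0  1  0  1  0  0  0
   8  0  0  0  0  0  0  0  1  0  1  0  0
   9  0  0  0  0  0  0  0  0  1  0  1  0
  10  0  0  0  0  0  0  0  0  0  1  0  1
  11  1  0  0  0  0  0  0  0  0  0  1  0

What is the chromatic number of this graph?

This is an even cycle (C_12). Even cycles are bipartite.
Chromatic number = 2.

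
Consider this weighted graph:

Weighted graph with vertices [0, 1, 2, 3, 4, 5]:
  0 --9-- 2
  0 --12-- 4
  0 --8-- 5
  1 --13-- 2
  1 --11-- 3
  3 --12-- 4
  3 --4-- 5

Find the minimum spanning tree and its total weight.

Applying Kruskal's algorithm (sort edges by weight, add if no cycle):
  Add (3,5) w=4
  Add (0,5) w=8
  Add (0,2) w=9
  Add (1,3) w=11
  Add (0,4) w=12
  Skip (3,4) w=12 (creates cycle)
  Skip (1,2) w=13 (creates cycle)
MST weight = 44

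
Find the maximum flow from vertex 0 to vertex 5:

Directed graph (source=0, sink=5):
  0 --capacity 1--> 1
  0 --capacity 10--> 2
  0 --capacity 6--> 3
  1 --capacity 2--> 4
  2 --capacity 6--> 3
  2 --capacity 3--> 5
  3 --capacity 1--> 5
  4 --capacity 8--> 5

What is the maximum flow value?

Computing max flow:
  Flow on (0->1): 1/1
  Flow on (0->2): 4/10
  Flow on (1->4): 1/2
  Flow on (2->3): 1/6
  Flow on (2->5): 3/3
  Flow on (3->5): 1/1
  Flow on (4->5): 1/8
Maximum flow = 5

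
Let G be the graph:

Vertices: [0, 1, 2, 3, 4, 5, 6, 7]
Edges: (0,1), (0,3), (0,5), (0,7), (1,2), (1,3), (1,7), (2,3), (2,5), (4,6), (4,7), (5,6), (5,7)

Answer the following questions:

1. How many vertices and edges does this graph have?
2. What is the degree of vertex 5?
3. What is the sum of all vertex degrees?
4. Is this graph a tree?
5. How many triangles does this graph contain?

Count: 8 vertices, 13 edges.
Vertex 5 has neighbors [0, 2, 6, 7], degree = 4.
Handshaking lemma: 2 * 13 = 26.
A tree on 8 vertices has 7 edges. This graph has 13 edges (6 extra). Not a tree.
Number of triangles = 4.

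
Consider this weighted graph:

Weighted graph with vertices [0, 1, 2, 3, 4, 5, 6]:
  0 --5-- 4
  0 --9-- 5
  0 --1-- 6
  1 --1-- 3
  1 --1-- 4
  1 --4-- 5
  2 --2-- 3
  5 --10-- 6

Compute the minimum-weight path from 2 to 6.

Using Dijkstra's algorithm from vertex 2:
Shortest path: 2 -> 3 -> 1 -> 4 -> 0 -> 6
Total weight: 2 + 1 + 1 + 5 + 1 = 10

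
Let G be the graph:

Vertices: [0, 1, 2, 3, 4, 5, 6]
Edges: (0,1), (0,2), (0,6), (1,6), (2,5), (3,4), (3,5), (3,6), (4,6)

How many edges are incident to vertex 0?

Vertex 0 has neighbors [1, 2, 6], so deg(0) = 3.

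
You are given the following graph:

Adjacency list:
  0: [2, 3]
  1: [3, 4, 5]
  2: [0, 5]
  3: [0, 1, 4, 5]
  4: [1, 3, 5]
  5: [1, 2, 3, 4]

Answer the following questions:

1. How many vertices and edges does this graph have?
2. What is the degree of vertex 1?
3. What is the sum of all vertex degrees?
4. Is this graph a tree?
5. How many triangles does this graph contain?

Count: 6 vertices, 9 edges.
Vertex 1 has neighbors [3, 4, 5], degree = 3.
Handshaking lemma: 2 * 9 = 18.
A tree on 6 vertices has 5 edges. This graph has 9 edges (4 extra). Not a tree.
Number of triangles = 4.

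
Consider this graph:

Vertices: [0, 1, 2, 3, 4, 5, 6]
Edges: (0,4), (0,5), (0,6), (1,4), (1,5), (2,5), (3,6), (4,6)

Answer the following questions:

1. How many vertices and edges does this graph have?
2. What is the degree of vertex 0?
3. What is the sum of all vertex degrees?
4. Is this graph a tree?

Count: 7 vertices, 8 edges.
Vertex 0 has neighbors [4, 5, 6], degree = 3.
Handshaking lemma: 2 * 8 = 16.
A tree on 7 vertices has 6 edges. This graph has 8 edges (2 extra). Not a tree.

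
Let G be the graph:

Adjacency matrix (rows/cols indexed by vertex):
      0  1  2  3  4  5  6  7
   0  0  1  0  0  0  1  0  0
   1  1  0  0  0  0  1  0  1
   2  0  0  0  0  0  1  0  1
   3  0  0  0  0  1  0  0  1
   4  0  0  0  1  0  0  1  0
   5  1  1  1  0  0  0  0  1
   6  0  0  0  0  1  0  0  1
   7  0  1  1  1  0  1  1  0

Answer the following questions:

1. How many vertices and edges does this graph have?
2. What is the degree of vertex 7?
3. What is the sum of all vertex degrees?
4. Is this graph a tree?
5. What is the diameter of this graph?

Count: 8 vertices, 11 edges.
Vertex 7 has neighbors [1, 2, 3, 5, 6], degree = 5.
Handshaking lemma: 2 * 11 = 22.
A tree on 8 vertices has 7 edges. This graph has 11 edges (4 extra). Not a tree.
Diameter (longest shortest path) = 4.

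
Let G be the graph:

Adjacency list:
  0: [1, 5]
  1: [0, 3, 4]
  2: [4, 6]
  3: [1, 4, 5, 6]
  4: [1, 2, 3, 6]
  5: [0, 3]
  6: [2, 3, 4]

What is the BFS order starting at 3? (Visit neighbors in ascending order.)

BFS from vertex 3 (neighbors processed in ascending order):
Visit order: 3, 1, 4, 5, 6, 0, 2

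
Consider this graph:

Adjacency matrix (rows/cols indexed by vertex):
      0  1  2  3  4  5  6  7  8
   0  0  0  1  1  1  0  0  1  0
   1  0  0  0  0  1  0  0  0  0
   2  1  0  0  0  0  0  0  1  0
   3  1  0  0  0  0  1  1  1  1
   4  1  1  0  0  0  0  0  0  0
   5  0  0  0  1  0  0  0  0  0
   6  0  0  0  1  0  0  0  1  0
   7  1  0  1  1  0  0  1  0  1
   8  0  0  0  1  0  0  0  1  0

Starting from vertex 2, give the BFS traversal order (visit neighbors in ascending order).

BFS from vertex 2 (neighbors processed in ascending order):
Visit order: 2, 0, 7, 3, 4, 6, 8, 5, 1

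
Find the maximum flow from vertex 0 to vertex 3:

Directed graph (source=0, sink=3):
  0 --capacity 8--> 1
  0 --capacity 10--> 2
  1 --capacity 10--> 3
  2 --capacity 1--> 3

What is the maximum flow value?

Computing max flow:
  Flow on (0->1): 8/8
  Flow on (0->2): 1/10
  Flow on (1->3): 8/10
  Flow on (2->3): 1/1
Maximum flow = 9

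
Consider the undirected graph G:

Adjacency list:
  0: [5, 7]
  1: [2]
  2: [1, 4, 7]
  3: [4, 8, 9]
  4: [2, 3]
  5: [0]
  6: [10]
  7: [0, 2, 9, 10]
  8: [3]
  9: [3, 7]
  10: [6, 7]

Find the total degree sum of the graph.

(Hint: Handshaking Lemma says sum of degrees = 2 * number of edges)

Count edges: 11 edges.
By Handshaking Lemma: sum of degrees = 2 * 11 = 22.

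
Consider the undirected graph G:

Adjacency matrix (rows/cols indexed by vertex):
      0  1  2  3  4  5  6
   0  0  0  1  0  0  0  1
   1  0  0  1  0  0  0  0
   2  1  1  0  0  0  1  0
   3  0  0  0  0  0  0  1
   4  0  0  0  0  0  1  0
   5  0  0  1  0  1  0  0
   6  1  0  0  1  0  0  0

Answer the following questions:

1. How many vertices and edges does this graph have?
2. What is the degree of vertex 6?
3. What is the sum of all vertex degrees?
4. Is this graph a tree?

Count: 7 vertices, 6 edges.
Vertex 6 has neighbors [0, 3], degree = 2.
Handshaking lemma: 2 * 6 = 12.
A graph is a tree iff it is connected and has exactly n-1 edges. This graph is connected (all 7 vertices in one component) and has 7-1 = 6 edges. It is a tree.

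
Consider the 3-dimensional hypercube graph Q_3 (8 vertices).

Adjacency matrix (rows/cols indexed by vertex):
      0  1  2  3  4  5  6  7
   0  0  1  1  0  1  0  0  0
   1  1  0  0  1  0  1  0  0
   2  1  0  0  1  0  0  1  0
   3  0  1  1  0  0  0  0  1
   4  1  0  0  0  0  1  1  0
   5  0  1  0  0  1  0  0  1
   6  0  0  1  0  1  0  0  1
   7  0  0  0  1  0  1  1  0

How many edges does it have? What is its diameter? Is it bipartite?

The 3-dimensional hypercube Q_3 has 8 vertices and each vertex has degree 3.
Total edges = 8 * 3 / 2 = 12.
Diameter = 3 (max Hamming distance between binary labels).
Hypercubes are bipartite (partition by parity of binary representation).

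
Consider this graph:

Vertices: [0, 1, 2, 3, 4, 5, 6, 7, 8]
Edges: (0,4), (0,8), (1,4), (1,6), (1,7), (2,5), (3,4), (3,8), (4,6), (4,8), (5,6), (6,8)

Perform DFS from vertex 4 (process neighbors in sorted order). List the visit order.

DFS from vertex 4 (neighbors processed in ascending order):
Visit order: 4, 0, 8, 3, 6, 1, 7, 5, 2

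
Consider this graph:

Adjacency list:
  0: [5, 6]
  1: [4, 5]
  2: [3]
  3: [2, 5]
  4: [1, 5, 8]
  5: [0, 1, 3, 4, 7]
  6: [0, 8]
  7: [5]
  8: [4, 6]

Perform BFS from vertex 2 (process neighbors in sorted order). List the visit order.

BFS from vertex 2 (neighbors processed in ascending order):
Visit order: 2, 3, 5, 0, 1, 4, 7, 6, 8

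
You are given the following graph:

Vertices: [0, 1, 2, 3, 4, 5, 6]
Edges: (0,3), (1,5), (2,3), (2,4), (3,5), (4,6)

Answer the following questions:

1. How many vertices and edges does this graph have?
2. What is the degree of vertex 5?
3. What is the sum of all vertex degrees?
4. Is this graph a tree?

Count: 7 vertices, 6 edges.
Vertex 5 has neighbors [1, 3], degree = 2.
Handshaking lemma: 2 * 6 = 12.
A graph is a tree iff it is connected and has exactly n-1 edges. This graph is connected (all 7 vertices in one component) and has 7-1 = 6 edges. It is a tree.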